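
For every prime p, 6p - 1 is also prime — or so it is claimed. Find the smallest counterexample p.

p = 2: 6p - 1 = 11, prime.
p = 3: 6p - 1 = 17, prime.
p = 5: 6p - 1 = 29, prime.
p = 7: 6p - 1 = 41, prime.
p = 11: 6p - 1 = 65 = 5 × 13, not prime.
Thus p = 11 disproves the claim, and no smaller p works.

p = 11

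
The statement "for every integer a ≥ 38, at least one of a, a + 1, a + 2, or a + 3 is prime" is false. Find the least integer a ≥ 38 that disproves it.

For a = 38, 39, 40, 41, 42, 43, 44, 45, 46, 47 the conclusion holds.
a = 48: 48 = 2 × 24; 49 = 7 × 7; 50 = 2 × 25; 51 = 3 × 17 — all composite.
Hence a = 48 is a counterexample.

a = 48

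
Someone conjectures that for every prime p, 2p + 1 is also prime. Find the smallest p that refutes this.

p = 7

We need the least prime p for which 2p + 1 is not prime.
For p = 2, 3, 5 the conclusion holds.
p = 7: 2p + 1 = 15 = 3 × 5, not prime.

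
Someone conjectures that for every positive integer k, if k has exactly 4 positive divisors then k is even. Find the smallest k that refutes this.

A counterexample is any positive integer k such that k has exactly 4 positive divisors but k is odd; we check each in order.
The first 4 eligible values, up to k = 14, all satisfy the conclusion.
k = 15: divisors of 15: 1, 3, 5, 15; 15 is odd.
Thus k = 15 disproves the claim, and no smaller k works.

k = 15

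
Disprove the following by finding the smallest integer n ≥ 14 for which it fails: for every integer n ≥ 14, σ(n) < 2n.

A counterexample is any integer n ≥ 14 such that the claim fails; we check each in order.
For n = 14, 15, 16, 17 the conclusion holds.
n = 18: σ(18) = 39; 39 ≥ 36.

n = 18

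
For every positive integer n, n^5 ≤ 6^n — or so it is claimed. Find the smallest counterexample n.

n = 1: n^5 = 1 and 6^n = 6, so 1 ≤ 6.
n = 2: n^5 = 32 and 6^n = 36, so 32 ≤ 36.
n = 3: n^5 = 243 and 6^n = 216, so 243 > 216.

n = 3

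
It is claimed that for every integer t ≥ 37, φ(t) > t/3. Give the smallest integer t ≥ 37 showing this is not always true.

t = 37: φ(37) = 36 and 37/3 = 37/3, so φ(37) > 37/3.
t = 38: φ(38) = 18 and 38/3 = 38/3, so φ(38) > 38/3.
t = 39: φ(39) = 24 and 39/3 = 13, so φ(39) > 39/3.
t = 40: φ(40) = 16 and 40/3 = 40/3, so φ(40) > 40/3.
t = 41: φ(41) = 40 and 41/3 = 41/3, so φ(41) > 41/3.
t = 42: φ(42) = 12 and 42/3 = 14, so φ(42) ≤ 42/3.
So t = 42 is the smallest counterexample.

t = 42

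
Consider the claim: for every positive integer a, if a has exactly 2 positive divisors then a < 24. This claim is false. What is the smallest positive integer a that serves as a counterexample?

a = 29

We need the least positive integer a for which a has exactly 2 positive divisors but the claim fails.
The first 9 eligible values, up to a = 23, all satisfy the conclusion.
a = 29: τ(29) = 2; 29 ≥ 24.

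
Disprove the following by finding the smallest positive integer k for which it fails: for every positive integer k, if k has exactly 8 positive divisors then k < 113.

We need the least positive integer k for which k has exactly 8 positive divisors but the claim fails.
The first 14 eligible values, up to k = 110, all satisfy the conclusion.
k = 114: τ(114) = 8; 114 ≥ 113.
So k = 114 is the smallest counterexample.

k = 114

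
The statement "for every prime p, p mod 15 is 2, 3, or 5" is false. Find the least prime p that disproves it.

We need the least prime p for which the claim fails.
p = 2: 2 mod 15 = 2.
p = 3: 3 mod 15 = 3.
p = 5: 5 mod 15 = 5.
p = 7: 7 mod 15 = 7 — not in {2, 3, 5}.
So p = 7 is the smallest counterexample.

p = 7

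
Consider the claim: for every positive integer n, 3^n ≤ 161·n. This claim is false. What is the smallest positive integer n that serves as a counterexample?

n = 7

A counterexample is any positive integer n such that 3^n > 161·n; we check each in order.
For n = 1, 2, 3, 4, 5, 6 the conclusion holds.
n = 7: 3^n = 2187 and 161·n = 1127, so 2187 > 1127.
Thus n = 7 disproves the claim, and no smaller n works.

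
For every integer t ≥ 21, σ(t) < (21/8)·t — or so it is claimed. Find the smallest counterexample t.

t = 60

A counterexample is any integer t ≥ 21 such that the claim fails; we check each in order.
For t = 21, 22, 23, 24, …, 57, 58, 59 the conclusion holds.
t = 60: σ(60) = 168; 168 ≥ 315/2.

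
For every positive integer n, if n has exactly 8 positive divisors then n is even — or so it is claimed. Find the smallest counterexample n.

n = 105

A counterexample is any positive integer n such that n has exactly 8 positive divisors but n is odd; we check each in order.
For n = 24, 30, 40, 42, …, 88, 102, 104 the conclusion holds.
n = 105: divisors of 105: 1, 3, 5, 7, 15, 21, 35, 105; 105 is odd.
Thus n = 105 disproves the claim, and no smaller n works.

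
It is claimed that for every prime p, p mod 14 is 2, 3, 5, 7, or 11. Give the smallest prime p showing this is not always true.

Check each prime p in order until the claim fails.
For p = 2, 3, 5, 7, 11 the conclusion holds.
p = 13: 13 mod 14 = 13 — not in {2, 3, 5, 7, 11}.

p = 13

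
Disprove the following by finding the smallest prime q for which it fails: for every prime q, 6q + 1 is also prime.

q = 19

q = 2: 6q + 1 = 13, prime.
q = 3: 6q + 1 = 19, prime.
q = 5: 6q + 1 = 31, prime.
q = 7: 6q + 1 = 43, prime.
q = 11: 6q + 1 = 67, prime.
q = 13: 6q + 1 = 79, prime.
q = 17: 6q + 1 = 103, prime.
q = 19: 6q + 1 = 115 = 5 × 23, not prime.
Hence q = 19 is a counterexample.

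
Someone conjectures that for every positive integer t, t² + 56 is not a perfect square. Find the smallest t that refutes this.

t = 5

Check each positive integer t in order until t² + 56 is a perfect square.
t = 1: 1² + 56 = 57, not a perfect square.
t = 2: 2² + 56 = 60, not a perfect square.
t = 3: 3² + 56 = 65, not a perfect square.
t = 4: 4² + 56 = 72, not a perfect square.
t = 5: 5² + 56 = 81 = 9², a perfect square.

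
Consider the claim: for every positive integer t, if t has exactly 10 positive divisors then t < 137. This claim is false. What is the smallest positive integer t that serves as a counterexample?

t = 48: τ(48) = 10; 48 < 137.
t = 80: τ(80) = 10; 80 < 137.
t = 112: τ(112) = 10; 112 < 137.
t = 162: τ(162) = 10; 162 ≥ 137.

t = 162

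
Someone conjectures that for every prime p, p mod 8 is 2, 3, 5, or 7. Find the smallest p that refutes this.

p = 17

Check each prime p in order until the claim fails.
p = 2: 2 mod 8 = 2.
p = 3: 3 mod 8 = 3.
p = 5: 5 mod 8 = 5.
p = 7: 7 mod 8 = 7.
p = 11: 11 mod 8 = 3.
p = 13: 13 mod 8 = 5.
p = 17: 17 mod 8 = 1 — not in {2, 3, 5, 7}.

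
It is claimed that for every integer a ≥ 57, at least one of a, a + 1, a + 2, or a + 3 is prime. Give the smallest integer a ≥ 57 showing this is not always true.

a = 62

a = 57: 59 is prime.
a = 58: 59 is prime.
a = 59: 59 is prime.
a = 60: 61 is prime.
a = 61: 61 is prime.
a = 62: 62 = 2 × 31; 63 = 3 × 21; 64 = 2 × 32; 65 = 5 × 13 — all composite.
So a = 62 is the smallest counterexample.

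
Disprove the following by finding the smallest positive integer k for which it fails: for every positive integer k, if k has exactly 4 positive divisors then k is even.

We need the least positive integer k for which k has exactly 4 positive divisors but k is odd.
k = 6: divisors of 6: 1, 2, 3, 6; 6 is even.
k = 8: divisors of 8: 1, 2, 4, 8; 8 is even.
k = 10: divisors of 10: 1, 2, 5, 10; 10 is even.
k = 14: divisors of 14: 1, 2, 7, 14; 14 is even.
k = 15: divisors of 15: 1, 3, 5, 15; 15 is odd.

k = 15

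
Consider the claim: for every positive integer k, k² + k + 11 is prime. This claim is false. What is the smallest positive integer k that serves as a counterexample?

A counterexample is any positive integer k such that k² + k + 11 is not prime; we check each in order.
For k = 1, 2, 3, 4, 5, 6, 7, 8, 9 the conclusion holds.
k = 10: k² + k + 11 = 121 = 11 × 11, composite.

k = 10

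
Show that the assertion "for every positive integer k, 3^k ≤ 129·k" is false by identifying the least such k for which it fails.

The first 6 eligible values, up to k = 6, all satisfy the conclusion.
k = 7: 3^k = 2187 and 129·k = 903, so 2187 > 903.
Thus k = 7 disproves the claim, and no smaller k works.

k = 7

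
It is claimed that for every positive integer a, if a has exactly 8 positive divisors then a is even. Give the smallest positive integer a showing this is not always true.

The first 12 eligible values, up to a = 104, all satisfy the conclusion.
a = 105: divisors of 105: 1, 3, 5, 7, 15, 21, 35, 105; 105 is odd.

a = 105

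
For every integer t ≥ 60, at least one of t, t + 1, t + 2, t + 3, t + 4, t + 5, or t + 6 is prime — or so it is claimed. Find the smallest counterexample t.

We need the least integer t ≥ 60 for which t, t + 1, t + 2, t + 3, t + 4, t + 5, t + 6 are all composite.
The first 30 eligible values, up to t = 89, all satisfy the conclusion.
t = 90: 90 = 2 × 45; 91 = 7 × 13; 92 = 2 × 46; 93 = 3 × 31; 94 = 2 × 47; 95 = 5 × 19; 96 = 2 × 48 — all composite.

t = 90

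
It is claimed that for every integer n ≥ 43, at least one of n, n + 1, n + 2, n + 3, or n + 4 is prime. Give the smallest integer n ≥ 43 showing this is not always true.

n = 48

The first 5 eligible values, up to n = 47, all satisfy the conclusion.
n = 48: 48 = 2 × 24; 49 = 7 × 7; 50 = 2 × 25; 51 = 3 × 17; 52 = 2 × 26 — all composite.
Hence n = 48 is a counterexample.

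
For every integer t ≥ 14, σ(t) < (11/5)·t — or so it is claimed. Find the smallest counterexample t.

t = 24

A counterexample is any integer t ≥ 14 such that the claim fails; we check each in order.
The first 10 eligible values, up to t = 23, all satisfy the conclusion.
t = 24: σ(24) = 60; 60 ≥ 264/5.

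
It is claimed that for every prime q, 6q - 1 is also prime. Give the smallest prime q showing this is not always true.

q = 2: 6q - 1 = 11, prime.
q = 3: 6q - 1 = 17, prime.
q = 5: 6q - 1 = 29, prime.
q = 7: 6q - 1 = 41, prime.
q = 11: 6q - 1 = 65 = 5 × 13, not prime.

q = 11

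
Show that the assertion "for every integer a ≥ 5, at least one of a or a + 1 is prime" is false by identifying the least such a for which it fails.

a = 8

For a = 5, 6, 7 the conclusion holds.
a = 8: 8 = 2 × 4; 9 = 3 × 3 — both composite.
Thus a = 8 disproves the claim, and no smaller a works.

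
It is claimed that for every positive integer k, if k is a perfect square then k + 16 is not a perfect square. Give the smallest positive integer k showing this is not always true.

k = 9

We need the least positive integer k for which k is a perfect square but k + 16 is a perfect square.
k = 1: 1 + 16 = 17, not a perfect square.
k = 4: 4 + 16 = 20, not a perfect square.
k = 9: 9 = 3² and 9 + 16 = 25 = 5².
Thus k = 9 disproves the claim, and no smaller k works.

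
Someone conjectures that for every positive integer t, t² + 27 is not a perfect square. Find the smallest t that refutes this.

t = 1: 1² + 27 = 28, not a perfect square.
t = 2: 2² + 27 = 31, not a perfect square.
t = 3: 3² + 27 = 36 = 6², a perfect square.

t = 3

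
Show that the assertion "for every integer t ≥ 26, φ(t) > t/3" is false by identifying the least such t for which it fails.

t = 30

The first 4 eligible values, up to t = 29, all satisfy the conclusion.
t = 30: φ(30) = 8 and 30/3 = 10, so φ(30) ≤ 30/3.
So t = 30 is the smallest counterexample.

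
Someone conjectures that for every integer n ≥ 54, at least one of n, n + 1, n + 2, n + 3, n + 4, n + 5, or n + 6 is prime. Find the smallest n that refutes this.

n = 90

A counterexample is any integer n ≥ 54 such that n, n + 1, n + 2, n + 3, n + 4, n + 5, n + 6 are all composite; we check each in order.
For n = 54, 55, 56, 57, …, 87, 88, 89 the conclusion holds.
n = 90: 90 = 2 × 45; 91 = 7 × 13; 92 = 2 × 46; 93 = 3 × 31; 94 = 2 × 47; 95 = 5 × 19; 96 = 2 × 48 — all composite.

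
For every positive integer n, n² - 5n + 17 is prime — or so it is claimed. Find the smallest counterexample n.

n = 13

A counterexample is any positive integer n such that n² - 5n + 17 is not prime; we check each in order.
The first 12 eligible values, up to n = 12, all satisfy the conclusion.
n = 13: n² - 5n + 17 = 121 = 11 × 11, composite.
Hence n = 13 is a counterexample.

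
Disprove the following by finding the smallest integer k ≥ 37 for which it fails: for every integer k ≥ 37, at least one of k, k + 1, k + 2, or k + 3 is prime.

k = 48

For k = 37, 38, 39, 40, …, 45, 46, 47 the conclusion holds.
k = 48: 48 = 2 × 24; 49 = 7 × 7; 50 = 2 × 25; 51 = 3 × 17 — all composite.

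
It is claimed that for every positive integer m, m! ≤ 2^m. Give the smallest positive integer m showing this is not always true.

A counterexample is any positive integer m such that m! > 2^m; we check each in order.
m = 1: m! = 1 and 2^m = 2, so 1 ≤ 2.
m = 2: m! = 2 and 2^m = 4, so 2 ≤ 4.
m = 3: m! = 6 and 2^m = 8, so 6 ≤ 8.
m = 4: m! = 24 and 2^m = 16, so 24 > 16.
Thus m = 4 disproves the claim, and no smaller m works.

m = 4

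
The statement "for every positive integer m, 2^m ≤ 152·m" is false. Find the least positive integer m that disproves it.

m = 11

The first 10 eligible values, up to m = 10, all satisfy the conclusion.
m = 11: 2^m = 2048 and 152·m = 1672, so 2048 > 1672.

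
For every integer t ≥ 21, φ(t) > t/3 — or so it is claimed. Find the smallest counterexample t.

t = 24

For t = 21, 22, 23 the conclusion holds.
t = 24: φ(24) = 8 and 24/3 = 8, so φ(24) ≤ 24/3.
So t = 24 is the smallest counterexample.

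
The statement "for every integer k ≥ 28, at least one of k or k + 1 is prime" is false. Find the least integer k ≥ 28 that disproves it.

Check each integer k ≥ 28 in order until k, k + 1 are both composite.
k = 28: 29 is prime.
k = 29: 29 is prime.
k = 30: 31 is prime.
k = 31: 31 is prime.
k = 32: 32 = 2 × 16; 33 = 3 × 11 — both composite.

k = 32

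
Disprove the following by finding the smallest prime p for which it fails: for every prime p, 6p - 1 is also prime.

p = 11

We need the least prime p for which 6p - 1 is not prime.
The first 4 eligible values, up to p = 7, all satisfy the conclusion.
p = 11: 6p - 1 = 65 = 5 × 13, not prime.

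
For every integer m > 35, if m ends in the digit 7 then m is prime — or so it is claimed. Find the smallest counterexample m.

For m = 37, 47 the conclusion holds.
m = 57: 57 ends in 7; 57 = 3 × 19, composite.
Hence m = 57 is a counterexample.

m = 57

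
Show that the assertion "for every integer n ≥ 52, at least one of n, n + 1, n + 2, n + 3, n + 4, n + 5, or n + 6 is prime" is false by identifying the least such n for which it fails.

n = 90

Check each integer n ≥ 52 in order until n, n + 1, n + 2, n + 3, n + 4, n + 5, n + 6 are all composite.
The first 38 eligible values, up to n = 89, all satisfy the conclusion.
n = 90: 90 = 2 × 45; 91 = 7 × 13; 92 = 2 × 46; 93 = 3 × 31; 94 = 2 × 47; 95 = 5 × 19; 96 = 2 × 48 — all composite.
So n = 90 is the smallest counterexample.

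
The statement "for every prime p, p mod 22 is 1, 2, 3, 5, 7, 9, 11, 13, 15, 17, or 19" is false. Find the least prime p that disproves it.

p = 43

For p = 2, 3, 5, 7, …, 31, 37, 41 the conclusion holds.
p = 43: 43 mod 22 = 21 — not in {1, 2, 3, 5, 7, 9, 11, 13, 15, 17, 19}.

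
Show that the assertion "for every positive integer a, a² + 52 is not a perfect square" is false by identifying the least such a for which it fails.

a = 12

We need the least positive integer a for which a² + 52 is a perfect square.
The first 11 eligible values, up to a = 11, all satisfy the conclusion.
a = 12: 12² + 52 = 196 = 14², a perfect square.
So a = 12 is the smallest counterexample.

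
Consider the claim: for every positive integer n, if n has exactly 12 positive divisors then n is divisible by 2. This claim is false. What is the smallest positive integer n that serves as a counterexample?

n = 315

A counterexample is any positive integer n such that n has exactly 12 positive divisors but n is not divisible by 2; we check each in order.
The first 24 eligible values, up to n = 308, all satisfy the conclusion.
n = 315: τ(315) = 12; 315 mod 2 = 1.
Thus n = 315 disproves the claim, and no smaller n works.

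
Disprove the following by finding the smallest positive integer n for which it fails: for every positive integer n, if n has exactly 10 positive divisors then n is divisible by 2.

A counterexample is any positive integer n such that n has exactly 10 positive divisors but n is not divisible by 2; we check each in order.
For n = 48, 80, 112, 162, 176, 208, 272, 304, 368 the conclusion holds.
n = 405: τ(405) = 10; 405 mod 2 = 1.

n = 405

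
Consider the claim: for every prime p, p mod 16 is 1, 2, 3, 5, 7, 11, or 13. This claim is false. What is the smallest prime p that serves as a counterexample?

We need the least prime p for which the claim fails.
The first 10 eligible values, up to p = 29, all satisfy the conclusion.
p = 31: 31 mod 16 = 15 — not in {1, 2, 3, 5, 7, 11, 13}.
Hence p = 31 is a counterexample.

p = 31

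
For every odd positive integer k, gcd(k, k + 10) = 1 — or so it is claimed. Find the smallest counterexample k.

k = 5

Check each odd positive integer k in order until gcd(k, k + 10) > 1.
For k = 1, 3 the conclusion holds.
k = 5: gcd(5, 15) = 5.
So k = 5 is the smallest counterexample.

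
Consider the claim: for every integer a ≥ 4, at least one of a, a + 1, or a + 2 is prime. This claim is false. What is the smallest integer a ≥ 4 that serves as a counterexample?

The first 4 eligible values, up to a = 7, all satisfy the conclusion.
a = 8: 8 = 2 × 4; 9 = 3 × 3; 10 = 2 × 5 — all composite.
So a = 8 is the smallest counterexample.

a = 8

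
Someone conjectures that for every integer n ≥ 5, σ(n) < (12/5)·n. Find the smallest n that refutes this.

The first 19 eligible values, up to n = 23, all satisfy the conclusion.
n = 24: σ(24) = 60; 60 ≥ 288/5.
So n = 24 is the smallest counterexample.

n = 24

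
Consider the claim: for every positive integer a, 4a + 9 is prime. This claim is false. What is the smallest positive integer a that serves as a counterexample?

a = 3

We need the least positive integer a for which 4a + 9 is not prime.
a = 1: 4a + 9 = 13, prime.
a = 2: 4a + 9 = 17, prime.
a = 3: 4a + 9 = 21 = 3 × 7, composite.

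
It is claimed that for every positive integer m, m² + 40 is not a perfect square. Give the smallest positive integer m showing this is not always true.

For m = 1, 2 the conclusion holds.
m = 3: 3² + 40 = 49 = 7², a perfect square.
So m = 3 is the smallest counterexample.

m = 3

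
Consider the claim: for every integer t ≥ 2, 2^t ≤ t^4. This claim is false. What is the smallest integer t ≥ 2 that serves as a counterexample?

t = 17

For t = 2, 3, 4, 5, …, 14, 15, 16 the conclusion holds.
t = 17: 2^t = 131072 and t^4 = 83521, so 131072 > 83521.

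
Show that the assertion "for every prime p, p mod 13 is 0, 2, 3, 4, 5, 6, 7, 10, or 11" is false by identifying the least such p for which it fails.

p = 47

Check each prime p in order until the claim fails.
The first 14 eligible values, up to p = 43, all satisfy the conclusion.
p = 47: 47 mod 13 = 8 — not in {0, 2, 3, 4, 5, 6, 7, 10, 11}.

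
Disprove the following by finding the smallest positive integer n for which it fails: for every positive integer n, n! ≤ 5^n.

n = 12

We need the least positive integer n for which n! > 5^n.
For n = 1, 2, 3, 4, …, 9, 10, 11 the conclusion holds.
n = 12: n! = 479001600 and 5^n = 244140625, so 479001600 > 244140625.
Thus n = 12 disproves the claim, and no smaller n works.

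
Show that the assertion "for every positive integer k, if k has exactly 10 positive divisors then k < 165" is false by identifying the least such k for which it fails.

A counterexample is any positive integer k such that k has exactly 10 positive divisors but the claim fails; we check each in order.
k = 48: τ(48) = 10; 48 < 165.
k = 80: τ(80) = 10; 80 < 165.
k = 112: τ(112) = 10; 112 < 165.
k = 162: τ(162) = 10; 162 < 165.
k = 176: τ(176) = 10; 176 ≥ 165.

k = 176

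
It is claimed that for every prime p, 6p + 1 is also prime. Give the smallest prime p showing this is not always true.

p = 19

A counterexample is any prime p such that 6p + 1 is not prime; we check each in order.
The first 7 eligible values, up to p = 17, all satisfy the conclusion.
p = 19: 6p + 1 = 115 = 5 × 23, not prime.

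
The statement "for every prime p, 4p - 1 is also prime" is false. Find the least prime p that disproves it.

For p = 2, 3, 5 the conclusion holds.
p = 7: 4p - 1 = 27 = 3 × 9, not prime.

p = 7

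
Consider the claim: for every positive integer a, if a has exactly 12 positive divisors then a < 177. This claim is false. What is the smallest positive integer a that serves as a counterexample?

a = 198

We need the least positive integer a for which a has exactly 12 positive divisors but the claim fails.
For a = 60, 72, 84, 90, …, 150, 156, 160 the conclusion holds.
a = 198: τ(198) = 12; 198 ≥ 177.
So a = 198 is the smallest counterexample.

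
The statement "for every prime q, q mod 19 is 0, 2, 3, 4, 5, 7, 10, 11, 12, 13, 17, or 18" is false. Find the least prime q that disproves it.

A counterexample is any prime q such that the claim fails; we check each in order.
For q = 2, 3, 5, 7, …, 37, 41, 43 the conclusion holds.
q = 47: 47 mod 19 = 9 — not in {0, 2, 3, 4, 5, 7, 10, 11, 12, 13, 17, 18}.
Hence q = 47 is a counterexample.

q = 47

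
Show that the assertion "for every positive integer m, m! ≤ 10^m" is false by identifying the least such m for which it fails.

Check each positive integer m in order until m! > 10^m.
For m = 1, 2, 3, 4, …, 22, 23, 24 the conclusion holds.
m = 25: m! = 15511210043330985984000000 and 10^m = 10000000000000000000000000, so 15511210043330985984000000 > 10000000000000000000000000.

m = 25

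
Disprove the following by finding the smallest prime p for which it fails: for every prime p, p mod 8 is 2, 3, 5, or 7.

p = 17

A counterexample is any prime p such that the claim fails; we check each in order.
The first 6 eligible values, up to p = 13, all satisfy the conclusion.
p = 17: 17 mod 8 = 1 — not in {2, 3, 5, 7}.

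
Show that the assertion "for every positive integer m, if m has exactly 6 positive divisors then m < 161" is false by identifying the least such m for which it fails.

m = 164

Check each positive integer m in order until m has exactly 6 positive divisors but the claim fails.
For m = 12, 18, 20, 28, …, 147, 148, 153 the conclusion holds.
m = 164: τ(164) = 6; 164 ≥ 161.
Thus m = 164 disproves the claim, and no smaller m works.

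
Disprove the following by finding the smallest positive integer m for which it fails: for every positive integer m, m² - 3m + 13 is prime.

A counterexample is any positive integer m such that m² - 3m + 13 is not prime; we check each in order.
For m = 1, 2, 3, 4, …, 9, 10, 11 the conclusion holds.
m = 12: m² - 3m + 13 = 121 = 11 × 11, composite.

m = 12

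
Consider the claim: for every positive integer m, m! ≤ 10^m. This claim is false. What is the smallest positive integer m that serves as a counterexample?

m = 25

For m = 1, 2, 3, 4, …, 22, 23, 24 the conclusion holds.
m = 25: m! = 15511210043330985984000000 and 10^m = 10000000000000000000000000, so 15511210043330985984000000 > 10000000000000000000000000.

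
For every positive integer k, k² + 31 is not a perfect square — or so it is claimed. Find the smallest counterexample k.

k = 15

For k = 1, 2, 3, 4, …, 12, 13, 14 the conclusion holds.
k = 15: 15² + 31 = 256 = 16², a perfect square.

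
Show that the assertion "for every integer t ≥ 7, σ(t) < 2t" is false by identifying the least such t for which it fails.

t = 12

A counterexample is any integer t ≥ 7 such that the claim fails; we check each in order.
For t = 7, 8, 9, 10, 11 the conclusion holds.
t = 12: σ(12) = 28; 28 ≥ 24.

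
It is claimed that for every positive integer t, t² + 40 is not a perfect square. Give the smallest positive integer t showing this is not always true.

For t = 1, 2 the conclusion holds.
t = 3: 3² + 40 = 49 = 7², a perfect square.

t = 3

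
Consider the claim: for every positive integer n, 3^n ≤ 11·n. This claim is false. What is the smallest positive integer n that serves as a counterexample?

n = 4

We need the least positive integer n for which 3^n > 11·n.
For n = 1, 2, 3 the conclusion holds.
n = 4: 3^n = 81 and 11·n = 44, so 81 > 44.
So n = 4 is the smallest counterexample.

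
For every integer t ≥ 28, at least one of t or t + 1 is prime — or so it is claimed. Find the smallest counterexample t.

t = 32

We need the least integer t ≥ 28 for which t, t + 1 are both composite.
The first 4 eligible values, up to t = 31, all satisfy the conclusion.
t = 32: 32 = 2 × 16; 33 = 3 × 11 — both composite.
Hence t = 32 is a counterexample.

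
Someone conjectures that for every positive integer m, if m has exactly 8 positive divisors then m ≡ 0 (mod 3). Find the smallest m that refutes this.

m = 40

m = 24: τ(24) = 8; 24 ≡ 0 (mod 3).
m = 30: τ(30) = 8; 30 ≡ 0 (mod 3).
m = 40: τ(40) = 8; 40 ≡ 1 (mod 3).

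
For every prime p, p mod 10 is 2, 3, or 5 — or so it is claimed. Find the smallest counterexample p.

p = 7

Check each prime p in order until the claim fails.
p = 2: 2 mod 10 = 2.
p = 3: 3 mod 10 = 3.
p = 5: 5 mod 10 = 5.
p = 7: 7 mod 10 = 7 — not in {2, 3, 5}.
So p = 7 is the smallest counterexample.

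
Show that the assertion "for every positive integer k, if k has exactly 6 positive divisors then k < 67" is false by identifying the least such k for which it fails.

k = 68

Check each positive integer k in order until k has exactly 6 positive divisors but the claim fails.
For k = 12, 18, 20, 28, 32, 44, 45, 50, 52, 63 the conclusion holds.
k = 68: τ(68) = 6; 68 ≥ 67.
Thus k = 68 disproves the claim, and no smaller k works.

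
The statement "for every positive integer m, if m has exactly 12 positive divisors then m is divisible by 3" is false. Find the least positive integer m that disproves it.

Check each positive integer m in order until m has exactly 12 positive divisors but m is not divisible by 3.
The first 8 eligible values, up to m = 132, all satisfy the conclusion.
m = 140: τ(140) = 12; 140 mod 3 = 2.

m = 140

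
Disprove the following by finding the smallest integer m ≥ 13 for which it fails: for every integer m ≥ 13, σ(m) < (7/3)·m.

m = 24

Check each integer m ≥ 13 in order until the claim fails.
For m = 13, 14, 15, 16, …, 21, 22, 23 the conclusion holds.
m = 24: σ(24) = 60; 60 ≥ 56.
Hence m = 24 is a counterexample.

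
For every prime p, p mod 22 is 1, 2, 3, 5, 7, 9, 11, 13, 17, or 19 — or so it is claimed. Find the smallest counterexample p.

Check each prime p in order until the claim fails.
For p = 2, 3, 5, 7, …, 23, 29, 31 the conclusion holds.
p = 37: 37 mod 22 = 15 — not in {1, 2, 3, 5, 7, 9, 11, 13, 17, 19}.

p = 37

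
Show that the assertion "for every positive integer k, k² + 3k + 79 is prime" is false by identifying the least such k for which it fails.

We need the least positive integer k for which k² + 3k + 79 is not prime.
The first 4 eligible values, up to k = 4, all satisfy the conclusion.
k = 5: k² + 3k + 79 = 119 = 7 × 17, composite.
So k = 5 is the smallest counterexample.

k = 5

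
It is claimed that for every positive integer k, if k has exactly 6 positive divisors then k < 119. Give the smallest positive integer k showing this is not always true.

k = 124

For k = 12, 18, 20, 28, …, 99, 116, 117 the conclusion holds.
k = 124: τ(124) = 6; 124 ≥ 119.
Thus k = 124 disproves the claim, and no smaller k works.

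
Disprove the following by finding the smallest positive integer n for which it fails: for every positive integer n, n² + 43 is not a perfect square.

Check each positive integer n in order until n² + 43 is a perfect square.
For n = 1, 2, 3, 4, …, 18, 19, 20 the conclusion holds.
n = 21: 21² + 43 = 484 = 22², a perfect square.
Thus n = 21 disproves the claim, and no smaller n works.

n = 21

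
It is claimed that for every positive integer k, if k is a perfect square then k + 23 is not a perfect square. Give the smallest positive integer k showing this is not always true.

A counterexample is any positive integer k such that k is a perfect square but k + 23 is a perfect square; we check each in order.
For k = 1, 4, 9, 16, 25, 36, 49, 64, 81, 100 the conclusion holds.
k = 121: 121 = 11² and 121 + 23 = 144 = 12².
Thus k = 121 disproves the claim, and no smaller k works.

k = 121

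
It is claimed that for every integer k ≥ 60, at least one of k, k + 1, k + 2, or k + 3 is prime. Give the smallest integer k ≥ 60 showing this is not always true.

k = 62

Check each integer k ≥ 60 in order until k, k + 1, k + 2, k + 3 are all composite.
For k = 60, 61 the conclusion holds.
k = 62: 62 = 2 × 31; 63 = 3 × 21; 64 = 2 × 32; 65 = 5 × 13 — all composite.
Hence k = 62 is a counterexample.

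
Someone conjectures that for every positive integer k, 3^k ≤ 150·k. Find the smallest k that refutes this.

k = 7

For k = 1, 2, 3, 4, 5, 6 the conclusion holds.
k = 7: 3^k = 2187 and 150·k = 1050, so 2187 > 1050.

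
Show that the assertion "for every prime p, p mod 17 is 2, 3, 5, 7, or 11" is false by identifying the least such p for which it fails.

p = 13

We need the least prime p for which the claim fails.
The first 5 eligible values, up to p = 11, all satisfy the conclusion.
p = 13: 13 mod 17 = 13 — not in {2, 3, 5, 7, 11}.
Hence p = 13 is a counterexample.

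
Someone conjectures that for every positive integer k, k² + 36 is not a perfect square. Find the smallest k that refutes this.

k = 1: 1² + 36 = 37, not a perfect square.
k = 2: 2² + 36 = 40, not a perfect square.
k = 3: 3² + 36 = 45, not a perfect square.
k = 4: 4² + 36 = 52, not a perfect square.
k = 5: 5² + 36 = 61, not a perfect square.
k = 6: 6² + 36 = 72, not a perfect square.
k = 7: 7² + 36 = 85, not a perfect square.
k = 8: 8² + 36 = 100 = 10², a perfect square.

k = 8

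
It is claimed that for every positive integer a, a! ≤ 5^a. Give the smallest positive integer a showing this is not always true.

a = 12

The first 11 eligible values, up to a = 11, all satisfy the conclusion.
a = 12: a! = 479001600 and 5^a = 244140625, so 479001600 > 244140625.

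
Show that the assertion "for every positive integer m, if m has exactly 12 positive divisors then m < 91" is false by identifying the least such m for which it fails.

A counterexample is any positive integer m such that m has exactly 12 positive divisors but the claim fails; we check each in order.
m = 60: τ(60) = 12; 60 < 91.
m = 72: τ(72) = 12; 72 < 91.
m = 84: τ(84) = 12; 84 < 91.
m = 90: τ(90) = 12; 90 < 91.
m = 96: τ(96) = 12; 96 ≥ 91.

m = 96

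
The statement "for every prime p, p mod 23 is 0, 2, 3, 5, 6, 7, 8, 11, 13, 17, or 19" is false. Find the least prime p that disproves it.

p = 37

A counterexample is any prime p such that the claim fails; we check each in order.
For p = 2, 3, 5, 7, …, 23, 29, 31 the conclusion holds.
p = 37: 37 mod 23 = 14 — not in {0, 2, 3, 5, 6, 7, 8, 11, 13, 17, 19}.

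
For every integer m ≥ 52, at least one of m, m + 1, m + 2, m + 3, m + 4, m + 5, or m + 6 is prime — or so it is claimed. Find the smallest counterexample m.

m = 90

A counterexample is any integer m ≥ 52 such that m, m + 1, m + 2, m + 3, m + 4, m + 5, m + 6 are all composite; we check each in order.
For m = 52, 53, 54, 55, …, 87, 88, 89 the conclusion holds.
m = 90: 90 = 2 × 45; 91 = 7 × 13; 92 = 2 × 46; 93 = 3 × 31; 94 = 2 × 47; 95 = 5 × 19; 96 = 2 × 48 — all composite.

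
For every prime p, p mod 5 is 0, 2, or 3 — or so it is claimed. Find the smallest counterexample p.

p = 11

Check each prime p in order until the claim fails.
p = 2: 2 mod 5 = 2.
p = 3: 3 mod 5 = 3.
p = 5: 5 mod 5 = 0.
p = 7: 7 mod 5 = 2.
p = 11: 11 mod 5 = 1 — not in {0, 2, 3}.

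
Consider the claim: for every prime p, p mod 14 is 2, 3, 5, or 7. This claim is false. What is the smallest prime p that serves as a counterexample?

p = 11

A counterexample is any prime p such that the claim fails; we check each in order.
The first 4 eligible values, up to p = 7, all satisfy the conclusion.
p = 11: 11 mod 14 = 11 — not in {2, 3, 5, 7}.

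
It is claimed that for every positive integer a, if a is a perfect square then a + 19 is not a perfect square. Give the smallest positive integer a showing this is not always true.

For a = 1, 4, 9, 16, 25, 36, 49, 64 the conclusion holds.
a = 81: 81 = 9² and 81 + 19 = 100 = 10².
Thus a = 81 disproves the claim, and no smaller a works.

a = 81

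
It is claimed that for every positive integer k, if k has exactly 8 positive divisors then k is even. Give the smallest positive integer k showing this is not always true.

For k = 24, 30, 40, 42, …, 88, 102, 104 the conclusion holds.
k = 105: divisors of 105: 1, 3, 5, 7, 15, 21, 35, 105; 105 is odd.

k = 105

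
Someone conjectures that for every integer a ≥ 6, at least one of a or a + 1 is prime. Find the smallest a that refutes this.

a = 8

For a = 6, 7 the conclusion holds.
a = 8: 8 = 2 × 4; 9 = 3 × 3 — both composite.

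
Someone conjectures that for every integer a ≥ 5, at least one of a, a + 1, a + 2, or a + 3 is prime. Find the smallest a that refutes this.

a = 24

We need the least integer a ≥ 5 for which a, a + 1, a + 2, a + 3 are all composite.
For a = 5, 6, 7, 8, …, 21, 22, 23 the conclusion holds.
a = 24: 24 = 2 × 12; 25 = 5 × 5; 26 = 2 × 13; 27 = 3 × 9 — all composite.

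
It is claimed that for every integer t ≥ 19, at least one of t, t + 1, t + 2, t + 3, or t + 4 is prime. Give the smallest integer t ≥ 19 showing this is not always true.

t = 24

Check each integer t ≥ 19 in order until t, t + 1, t + 2, t + 3, t + 4 are all composite.
t = 19: 19 is prime.
t = 20: 23 is prime.
t = 21: 23 is prime.
t = 22: 23 is prime.
t = 23: 23 is prime.
t = 24: 24 = 2 × 12; 25 = 5 × 5; 26 = 2 × 13; 27 = 3 × 9; 28 = 2 × 14 — all composite.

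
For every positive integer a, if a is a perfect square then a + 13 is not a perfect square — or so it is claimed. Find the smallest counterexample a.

A counterexample is any positive integer a such that a is a perfect square but a + 13 is a perfect square; we check each in order.
For a = 1, 4, 9, 16, 25 the conclusion holds.
a = 36: 36 = 6² and 36 + 13 = 49 = 7².

a = 36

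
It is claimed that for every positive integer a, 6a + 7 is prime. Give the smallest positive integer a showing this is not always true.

We need the least positive integer a for which 6a + 7 is not prime.
For a = 1, 2 the conclusion holds.
a = 3: 6a + 7 = 25 = 5 × 5, composite.

a = 3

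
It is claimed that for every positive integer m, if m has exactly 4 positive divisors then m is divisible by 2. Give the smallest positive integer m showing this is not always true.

m = 15

Check each positive integer m in order until m has exactly 4 positive divisors but m is not divisible by 2.
For m = 6, 8, 10, 14 the conclusion holds.
m = 15: τ(15) = 4; 15 mod 2 = 1.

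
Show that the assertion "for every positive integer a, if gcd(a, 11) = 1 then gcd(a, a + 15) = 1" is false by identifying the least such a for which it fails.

Check each positive integer a in order until gcd(a, 11) = 1 but gcd(a, a + 15) > 1.
For a = 1, 2 the conclusion holds.
a = 3: gcd(3, 18) = 3.
Hence a = 3 is a counterexample.

a = 3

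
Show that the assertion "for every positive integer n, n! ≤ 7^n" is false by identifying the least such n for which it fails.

We need the least positive integer n for which n! > 7^n.
The first 16 eligible values, up to n = 16, all satisfy the conclusion.
n = 17: n! = 355687428096000 and 7^n = 232630513987207, so 355687428096000 > 232630513987207.
Hence n = 17 is a counterexample.

n = 17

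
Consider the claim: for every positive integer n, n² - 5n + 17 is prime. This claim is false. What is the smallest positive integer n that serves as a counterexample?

n = 13

Check each positive integer n in order until n² - 5n + 17 is not prime.
For n = 1, 2, 3, 4, …, 10, 11, 12 the conclusion holds.
n = 13: n² - 5n + 17 = 121 = 11 × 11, composite.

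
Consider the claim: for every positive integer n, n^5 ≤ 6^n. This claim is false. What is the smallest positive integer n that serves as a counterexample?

n = 3

We need the least positive integer n for which n^5 > 6^n.
For n = 1, 2 the conclusion holds.
n = 3: n^5 = 243 and 6^n = 216, so 243 > 216.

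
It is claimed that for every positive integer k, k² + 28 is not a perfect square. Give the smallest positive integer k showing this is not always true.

k = 6

Check each positive integer k in order until k² + 28 is a perfect square.
The first 5 eligible values, up to k = 5, all satisfy the conclusion.
k = 6: 6² + 28 = 64 = 8², a perfect square.
Hence k = 6 is a counterexample.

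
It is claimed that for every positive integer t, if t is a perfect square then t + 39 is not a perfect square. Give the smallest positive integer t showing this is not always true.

t = 25

For t = 1, 4, 9, 16 the conclusion holds.
t = 25: 25 = 5² and 25 + 39 = 64 = 8².
Thus t = 25 disproves the claim, and no smaller t works.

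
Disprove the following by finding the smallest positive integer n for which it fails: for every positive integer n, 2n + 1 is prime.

n = 4

n = 1: 2n + 1 = 3, prime.
n = 2: 2n + 1 = 5, prime.
n = 3: 2n + 1 = 7, prime.
n = 4: 2n + 1 = 9 = 3 × 3, composite.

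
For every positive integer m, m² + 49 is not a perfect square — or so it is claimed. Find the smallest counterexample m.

m = 24

We need the least positive integer m for which m² + 49 is a perfect square.
The first 23 eligible values, up to m = 23, all satisfy the conclusion.
m = 24: 24² + 49 = 625 = 25², a perfect square.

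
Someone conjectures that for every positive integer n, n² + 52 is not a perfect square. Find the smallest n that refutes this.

A counterexample is any positive integer n such that n² + 52 is a perfect square; we check each in order.
For n = 1, 2, 3, 4, …, 9, 10, 11 the conclusion holds.
n = 12: 12² + 52 = 196 = 14², a perfect square.
So n = 12 is the smallest counterexample.

n = 12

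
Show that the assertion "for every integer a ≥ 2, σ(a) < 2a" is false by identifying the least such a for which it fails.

a = 6

The first 4 eligible values, up to a = 5, all satisfy the conclusion.
a = 6: σ(6) = 12; 12 ≥ 12.
So a = 6 is the smallest counterexample.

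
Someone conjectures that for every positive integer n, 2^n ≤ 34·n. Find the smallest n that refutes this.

We need the least positive integer n for which 2^n > 34·n.
For n = 1, 2, 3, 4, 5, 6, 7, 8 the conclusion holds.
n = 9: 2^n = 512 and 34·n = 306, so 512 > 306.
Thus n = 9 disproves the claim, and no smaller n works.

n = 9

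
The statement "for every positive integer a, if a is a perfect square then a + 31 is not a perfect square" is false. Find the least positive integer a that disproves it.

A counterexample is any positive integer a such that a is a perfect square but a + 31 is a perfect square; we check each in order.
For a = 1, 4, 9, 16, …, 144, 169, 196 the conclusion holds.
a = 225: 225 = 15² and 225 + 31 = 256 = 16².
Hence a = 225 is a counterexample.

a = 225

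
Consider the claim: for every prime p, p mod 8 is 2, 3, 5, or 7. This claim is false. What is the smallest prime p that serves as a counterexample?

A counterexample is any prime p such that the claim fails; we check each in order.
p = 2: 2 mod 8 = 2.
p = 3: 3 mod 8 = 3.
p = 5: 5 mod 8 = 5.
p = 7: 7 mod 8 = 7.
p = 11: 11 mod 8 = 3.
p = 13: 13 mod 8 = 5.
p = 17: 17 mod 8 = 1 — not in {2, 3, 5, 7}.
Hence p = 17 is a counterexample.

p = 17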